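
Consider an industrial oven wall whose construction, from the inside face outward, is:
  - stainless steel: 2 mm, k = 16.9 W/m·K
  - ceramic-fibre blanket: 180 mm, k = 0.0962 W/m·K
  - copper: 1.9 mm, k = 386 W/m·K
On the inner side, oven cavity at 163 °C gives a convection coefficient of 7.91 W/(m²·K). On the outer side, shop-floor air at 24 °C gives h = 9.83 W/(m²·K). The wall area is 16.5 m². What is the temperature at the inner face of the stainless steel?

Series thermal resistances:
R_inner film = 1/(h_i·A) = 1/(7.91×16.5) = 0.007662 K/W
R_stainless steel = L/(kA) = 0.002/(16.9×16.5) = 7.172×10^-6 K/W
R_ceramic-fibre blanket = L/(kA) = 0.18/(0.0962×16.5) = 0.1134 K/W
R_copper = L/(kA) = 0.0019/(386×16.5) = 2.983×10^-7 K/W
R_outer film = 1/(h_o·A) = 1/(9.83×16.5) = 0.006165 K/W
R_total = 0.1272 K/W;  Q = ΔT/R_total = 139/0.1272 = 1092 W
T_interface = T_inner − Q·ΣR(inner→interface) = 163 − 1090×0.007662

T ≈ 155 °C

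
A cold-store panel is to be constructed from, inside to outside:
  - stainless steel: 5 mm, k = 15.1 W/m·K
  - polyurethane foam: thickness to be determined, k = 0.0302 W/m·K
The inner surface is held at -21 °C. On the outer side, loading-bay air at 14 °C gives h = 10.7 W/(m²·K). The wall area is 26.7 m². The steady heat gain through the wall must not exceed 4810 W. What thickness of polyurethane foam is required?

L ≈ 3.03 mm

Model the wall as resistances in series:
R_stainless steel = L/(kA) = 0.005/(15.1×26.7) = 1.24×10^-5 K/W
R_outer film = 1/(h_o·A) = 1/(10.7×26.7) = 0.0035 K/W
Sum of the known resistances R_other = 0.003513 K/W
Required total resistance R_tot = ΔT/Q_allow = 35/4810 = 0.007277 K/W
R_polyurethane foam = R_tot − R_other = 0.003764 K/W
L = R·k·A = 0.003764×0.0302×26.7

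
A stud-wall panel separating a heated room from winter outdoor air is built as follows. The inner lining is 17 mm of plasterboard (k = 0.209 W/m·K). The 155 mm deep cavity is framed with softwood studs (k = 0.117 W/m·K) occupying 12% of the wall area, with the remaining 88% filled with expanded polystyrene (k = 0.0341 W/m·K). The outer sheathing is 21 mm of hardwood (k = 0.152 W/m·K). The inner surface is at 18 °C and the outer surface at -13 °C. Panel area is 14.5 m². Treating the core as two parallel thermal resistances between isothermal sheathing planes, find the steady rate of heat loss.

Q ≈ 120 W

Sheathing layers in series; stud and cavity paths in parallel between them.
R_inner = 0.017/(0.209×14.5) = 0.00561 K/W
R_stud  = 0.155/(0.117×0.12×14.5) = 0.7614 K/W
R_cav   = 0.155/(0.0341×0.88×14.5) = 0.3562 K/W
1/R_core = 1/R_stud + 1/R_cav → R_core = 0.2427 K/W
R_outer = 0.021/(0.152×14.5) = 0.009528 K/W
R_total = 0.2578 K/W
Q = ΔT/R_total = 31/0.2578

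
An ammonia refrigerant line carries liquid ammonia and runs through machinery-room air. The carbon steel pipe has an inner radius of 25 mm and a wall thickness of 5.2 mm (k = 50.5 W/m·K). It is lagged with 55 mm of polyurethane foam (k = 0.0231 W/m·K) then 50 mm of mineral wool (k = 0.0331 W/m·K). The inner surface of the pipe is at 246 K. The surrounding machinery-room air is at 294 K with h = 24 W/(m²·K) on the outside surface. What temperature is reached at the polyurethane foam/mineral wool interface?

Per-layer cylindrical resistances, series-summed:
R_carbon steel pipe wall = ln(30.2/25)/(2π×50.5×1) = 5.955×10^-4 K/W
R_polyurethane foam = ln(85.2/30.2)/(2π×0.0231×1) = 7.146 K/W
R_mineral wool = ln(135.2/85.2)/(2π×0.0331×1) = 2.22 K/W
R_outer film = 1/(h_o·2πr_oL) = 1/(24×2π×0.1352×1) = 0.04905 K/W
R_total = 9.416 K/W
Q = ΔT/R_total = 48/9.416
Q = 5.1 W/m
T_interface = T_inner + Q·ΣR(inner→interface) = 246 + 5.1×7.146

T ≈ 282 K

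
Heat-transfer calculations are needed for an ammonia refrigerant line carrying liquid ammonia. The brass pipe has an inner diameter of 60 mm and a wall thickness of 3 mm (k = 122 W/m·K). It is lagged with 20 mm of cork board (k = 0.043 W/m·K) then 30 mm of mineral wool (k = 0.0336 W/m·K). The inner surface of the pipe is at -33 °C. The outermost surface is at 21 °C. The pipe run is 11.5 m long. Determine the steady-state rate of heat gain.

Cylindrical conduction, so R = ln(r₂/r₁)/(2πkL) per layer, in series:
R_brass pipe wall = ln(33/30)/(2π×122×11.5) = 1.081×10^-5 K/W
R_cork board = ln(53/33)/(2π×0.043×11.5) = 0.1525 K/W
R_mineral wool = ln(83/53)/(2π×0.0336×11.5) = 0.1848 K/W
R_total = 0.3373 K/W
Q = ΔT/R_total = 54/0.3373

Q ≈ 160 W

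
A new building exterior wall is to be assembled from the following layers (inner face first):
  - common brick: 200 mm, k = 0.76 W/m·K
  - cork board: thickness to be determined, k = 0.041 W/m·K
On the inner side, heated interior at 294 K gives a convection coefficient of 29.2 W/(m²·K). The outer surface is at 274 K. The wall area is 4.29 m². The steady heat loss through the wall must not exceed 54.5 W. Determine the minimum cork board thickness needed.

Using the resistance-network approach (series):
R_inner film = 1/(h_i·A) = 1/(29.2×4.29) = 0.007983 K/W
R_common brick = L/(kA) = 0.2/(0.76×4.29) = 0.06134 K/W
Sum of the known resistances R_other = 0.06933 K/W
Required total resistance R_tot = ΔT/Q_allow = 20/54.5 = 0.367 K/W
R_cork board = R_tot − R_other = 0.2976 K/W
L = R·k·A = 0.2976×0.041×4.29

L ≈ 52.4 mm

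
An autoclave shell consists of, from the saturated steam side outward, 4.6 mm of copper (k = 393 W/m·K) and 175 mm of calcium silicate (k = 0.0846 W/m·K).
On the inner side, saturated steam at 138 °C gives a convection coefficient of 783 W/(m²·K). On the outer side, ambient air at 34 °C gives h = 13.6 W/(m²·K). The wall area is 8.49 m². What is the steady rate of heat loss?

Q ≈ 412 W

Using the resistance-network approach (series):
R_inner film = 1/(h_i·A) = 1/(783×8.49) = 1.504×10^-4 K/W
R_copper = L/(kA) = 0.0046/(393×8.49) = 1.379×10^-6 K/W
R_calcium silicate = L/(kA) = 0.175/(0.0846×8.49) = 0.2436 K/W
R_outer film = 1/(h_o·A) = 1/(13.6×8.49) = 0.008661 K/W
R_total = 0.2525 K/W
Q = ΔT / R_total = 104 / 0.2525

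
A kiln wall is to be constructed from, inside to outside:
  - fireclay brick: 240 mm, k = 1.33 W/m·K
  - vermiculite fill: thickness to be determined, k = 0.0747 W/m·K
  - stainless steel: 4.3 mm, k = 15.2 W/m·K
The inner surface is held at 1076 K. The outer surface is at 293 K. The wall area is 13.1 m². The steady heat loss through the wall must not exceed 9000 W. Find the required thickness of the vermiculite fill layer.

Treating each layer as a thermal resistance in series:
R_fireclay brick = L/(kA) = 0.24/(1.33×13.1) = 0.01377 K/W
R_stainless steel = L/(kA) = 0.0043/(15.2×13.1) = 2.16×10^-5 K/W
Sum of the known resistances R_other = 0.0138 K/W
Required total resistance R_tot = ΔT/Q_allow = 783/9000 = 0.087 K/W
R_vermiculite fill = R_tot − R_other = 0.0732 K/W
L = R·k·A = 0.0732×0.0747×13.1

L ≈ 71.6 mm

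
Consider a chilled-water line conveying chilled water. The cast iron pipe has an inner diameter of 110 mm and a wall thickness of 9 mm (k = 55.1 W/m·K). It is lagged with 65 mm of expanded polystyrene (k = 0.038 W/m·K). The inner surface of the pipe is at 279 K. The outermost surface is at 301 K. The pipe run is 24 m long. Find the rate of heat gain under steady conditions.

Q ≈ 180 W

Treating each annulus and film as a series resistance:
R_cast iron pipe wall = ln(64/55)/(2π×55.1×24) = 1.824×10^-5 K/W
R_expanded polystyrene = ln(129/64)/(2π×0.038×24) = 0.1223 K/W
R_total = 0.1223 K/W
Q = ΔT/R_total = 22/0.1223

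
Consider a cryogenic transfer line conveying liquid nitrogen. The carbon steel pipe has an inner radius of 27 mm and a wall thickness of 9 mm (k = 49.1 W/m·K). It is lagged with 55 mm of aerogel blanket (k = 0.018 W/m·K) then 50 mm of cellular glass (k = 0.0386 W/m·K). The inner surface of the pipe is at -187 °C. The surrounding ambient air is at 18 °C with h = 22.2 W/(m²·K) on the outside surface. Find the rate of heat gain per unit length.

Cylindrical conduction, so R = ln(r₂/r₁)/(2πkL) per layer, in series:
R_carbon steel pipe wall = ln(36/27)/(2π×49.1×1) = 9.325×10^-4 K/W
R_aerogel blanket = ln(91/36)/(2π×0.018×1) = 8.199 K/W
R_cellular glass = ln(141/91)/(2π×0.0386×1) = 1.806 K/W
R_outer film = 1/(h_o·2πr_oL) = 1/(22.2×2π×0.141×1) = 0.05084 K/W
R_total = 10.06 K/W
Q = ΔT/R_total = 205/10.06

q′ ≈ 20.4 W/m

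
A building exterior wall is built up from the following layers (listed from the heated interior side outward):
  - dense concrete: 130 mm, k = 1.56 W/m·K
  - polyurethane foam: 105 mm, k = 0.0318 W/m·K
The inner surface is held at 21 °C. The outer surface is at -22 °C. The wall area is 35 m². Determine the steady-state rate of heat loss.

Q ≈ 445 W

Treating each layer as a thermal resistance in series:
R_dense concrete = L/(kA) = 0.13/(1.56×35) = 0.002381 K/W
R_polyurethane foam = L/(kA) = 0.105/(0.0318×35) = 0.09434 K/W
R_total = 0.09672 K/W
Q = ΔT / R_total = 43 / 0.09672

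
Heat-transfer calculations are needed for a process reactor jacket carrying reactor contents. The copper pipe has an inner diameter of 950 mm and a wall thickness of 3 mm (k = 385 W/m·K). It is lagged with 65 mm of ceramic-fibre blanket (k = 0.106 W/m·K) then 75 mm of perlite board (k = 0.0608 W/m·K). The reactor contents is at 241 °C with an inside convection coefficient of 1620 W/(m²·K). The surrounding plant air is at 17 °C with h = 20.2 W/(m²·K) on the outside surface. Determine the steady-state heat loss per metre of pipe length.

q′ ≈ 412 W/m

Cylindrical conduction, so R = ln(r₂/r₁)/(2πkL) per layer, in series:
R_inner film = 1/(h_i·2πr₁L) = 1/(1620×2π×0.475×1) = 2.068×10^-4 K/W
R_copper pipe wall = ln(478/475)/(2π×385×1) = 2.603×10^-6 K/W
R_ceramic-fibre blanket = ln(543/478)/(2π×0.106×1) = 0.1914 K/W
R_perlite board = ln(618/543)/(2π×0.0608×1) = 0.3387 K/W
R_outer film = 1/(h_o·2πr_oL) = 1/(20.2×2π×0.618×1) = 0.01275 K/W
R_total = 0.5431 K/W
Q = ΔT/R_total = 224/0.5431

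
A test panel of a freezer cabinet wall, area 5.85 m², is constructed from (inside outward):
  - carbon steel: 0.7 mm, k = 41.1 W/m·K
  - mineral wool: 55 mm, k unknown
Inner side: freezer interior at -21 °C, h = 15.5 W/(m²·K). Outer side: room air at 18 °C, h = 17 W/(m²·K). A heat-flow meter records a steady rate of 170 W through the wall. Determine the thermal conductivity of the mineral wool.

Model the wall as resistances in series:
R_inner film = 1/(h_i·A) = 1/(15.5×5.85) = 0.01103 K/W
R_carbon steel = L/(kA) = 0.0007/(41.1×5.85) = 2.911×10^-6 K/W
R_outer film = 1/(h_o·A) = 1/(17×5.85) = 0.01006 K/W
Sum of known resistances R_other = 0.02109 K/W
Total R = ΔT/Q = 39/170 = 0.2294 K/W
R_mineral wool = R_total − R_other = 0.2083 K/W
k = L/(R·A) = 0.055/(0.2083×5.85)

k ≈ 0.0451 W/(m·K)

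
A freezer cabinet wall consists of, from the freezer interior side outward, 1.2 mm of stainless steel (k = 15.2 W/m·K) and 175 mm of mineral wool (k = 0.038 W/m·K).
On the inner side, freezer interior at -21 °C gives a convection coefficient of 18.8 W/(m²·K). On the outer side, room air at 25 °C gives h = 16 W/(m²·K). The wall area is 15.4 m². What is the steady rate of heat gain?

Q ≈ 150 W

Thermal resistances in series:
R_inner film = 1/(h_i·A) = 1/(18.8×15.4) = 0.003454 K/W
R_stainless steel = L/(kA) = 0.0012/(15.2×15.4) = 5.126×10^-6 K/W
R_mineral wool = L/(kA) = 0.175/(0.038×15.4) = 0.299 K/W
R_outer film = 1/(h_o·A) = 1/(16×15.4) = 0.004058 K/W
R_total = 0.3066 K/W
Q = ΔT / R_total = 46 / 0.3066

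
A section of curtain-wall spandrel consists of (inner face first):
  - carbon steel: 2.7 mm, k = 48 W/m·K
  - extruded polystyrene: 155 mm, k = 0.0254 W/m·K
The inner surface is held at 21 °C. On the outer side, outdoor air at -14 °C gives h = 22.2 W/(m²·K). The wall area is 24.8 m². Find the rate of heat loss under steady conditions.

Q ≈ 141 W

Series thermal resistances:
R_carbon steel = L/(kA) = 0.0027/(48×24.8) = 2.268×10^-6 K/W
R_extruded polystyrene = L/(kA) = 0.155/(0.0254×24.8) = 0.2461 K/W
R_outer film = 1/(h_o·A) = 1/(22.2×24.8) = 0.001816 K/W
R_total = 0.2479 K/W
Q = ΔT / R_total = 35 / 0.2479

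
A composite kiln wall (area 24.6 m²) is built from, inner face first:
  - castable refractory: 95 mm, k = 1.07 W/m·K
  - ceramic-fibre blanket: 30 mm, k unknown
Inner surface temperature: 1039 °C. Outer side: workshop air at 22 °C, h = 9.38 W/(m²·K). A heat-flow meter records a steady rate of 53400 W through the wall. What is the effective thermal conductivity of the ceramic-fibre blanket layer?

Series thermal resistances:
R_castable refractory = L/(kA) = 0.095/(1.07×24.6) = 0.003609 K/W
R_outer film = 1/(h_o·A) = 1/(9.38×24.6) = 0.004334 K/W
Sum of known resistances R_other = 0.007943 K/W
Total R = ΔT/Q = 1017/53400 = 0.01904 K/W
R_ceramic-fibre blanket = R_total − R_other = 0.0111 K/W
k = L/(R·A) = 0.03/(0.0111×24.6)

k ≈ 0.11 W/(m·K)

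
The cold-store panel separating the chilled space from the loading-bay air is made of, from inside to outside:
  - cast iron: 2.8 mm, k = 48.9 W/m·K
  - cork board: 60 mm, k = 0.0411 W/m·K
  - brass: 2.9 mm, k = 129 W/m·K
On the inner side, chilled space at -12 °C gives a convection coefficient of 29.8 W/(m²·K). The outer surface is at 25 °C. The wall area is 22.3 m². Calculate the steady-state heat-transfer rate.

Series thermal resistances:
R_inner film = 1/(h_i·A) = 1/(29.8×22.3) = 0.001505 K/W
R_cast iron = L/(kA) = 0.0028/(48.9×22.3) = 2.568×10^-6 K/W
R_cork board = L/(kA) = 0.06/(0.0411×22.3) = 0.06546 K/W
R_brass = L/(kA) = 0.0029/(129×22.3) = 1.008×10^-6 K/W
R_total = 0.06697 K/W
Q = ΔT / R_total = 37 / 0.06697

Q ≈ 552 W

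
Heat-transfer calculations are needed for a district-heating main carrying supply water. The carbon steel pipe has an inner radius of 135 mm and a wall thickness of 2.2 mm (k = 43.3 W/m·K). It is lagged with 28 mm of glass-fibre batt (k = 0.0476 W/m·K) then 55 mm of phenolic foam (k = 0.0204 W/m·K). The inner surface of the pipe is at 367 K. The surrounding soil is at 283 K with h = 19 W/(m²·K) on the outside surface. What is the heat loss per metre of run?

q′ ≈ 29 W/m

Cylindrical conduction, so R = ln(r₂/r₁)/(2πkL) per layer, in series:
R_carbon steel pipe wall = ln(137.2/135)/(2π×43.3×1) = 5.942×10^-5 K/W
R_glass-fibre batt = ln(165.2/137.2)/(2π×0.0476×1) = 0.621 K/W
R_phenolic foam = ln(220.2/165.2)/(2π×0.0204×1) = 2.242 K/W
R_outer film = 1/(h_o·2πr_oL) = 1/(19×2π×0.2202×1) = 0.03804 K/W
R_total = 2.901 K/W
Q = ΔT/R_total = 84/2.901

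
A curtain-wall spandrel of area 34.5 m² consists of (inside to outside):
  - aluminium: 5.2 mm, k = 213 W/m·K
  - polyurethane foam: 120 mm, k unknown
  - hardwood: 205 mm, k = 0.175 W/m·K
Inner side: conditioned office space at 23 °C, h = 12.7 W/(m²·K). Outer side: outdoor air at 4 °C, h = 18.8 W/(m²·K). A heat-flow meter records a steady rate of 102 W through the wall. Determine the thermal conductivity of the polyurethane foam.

Model the wall as resistances in series:
R_inner film = 1/(h_i·A) = 1/(12.7×34.5) = 0.002282 K/W
R_aluminium = L/(kA) = 0.0052/(213×34.5) = 7.076×10^-7 K/W
R_hardwood = L/(kA) = 0.205/(0.175×34.5) = 0.03395 K/W
R_outer film = 1/(h_o·A) = 1/(18.8×34.5) = 0.001542 K/W
Sum of known resistances R_other = 0.03778 K/W
Total R = ΔT/Q = 19/102 = 0.1863 K/W
R_polyurethane foam = R_total − R_other = 0.1485 K/W
k = L/(R·A) = 0.12/(0.1485×34.5)

k ≈ 0.0234 W/(m·K)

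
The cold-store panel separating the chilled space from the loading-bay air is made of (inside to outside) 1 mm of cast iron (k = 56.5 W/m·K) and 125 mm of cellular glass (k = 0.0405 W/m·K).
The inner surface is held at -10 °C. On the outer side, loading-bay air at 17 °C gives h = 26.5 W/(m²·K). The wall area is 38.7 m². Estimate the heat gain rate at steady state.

Treating each layer as a thermal resistance in series:
R_cast iron = L/(kA) = 0.001/(56.5×38.7) = 4.573×10^-7 K/W
R_cellular glass = L/(kA) = 0.125/(0.0405×38.7) = 0.07975 K/W
R_outer film = 1/(h_o·A) = 1/(26.5×38.7) = 9.751×10^-4 K/W
R_total = 0.08073 K/W
Q = ΔT / R_total = 27 / 0.08073

Q ≈ 334 W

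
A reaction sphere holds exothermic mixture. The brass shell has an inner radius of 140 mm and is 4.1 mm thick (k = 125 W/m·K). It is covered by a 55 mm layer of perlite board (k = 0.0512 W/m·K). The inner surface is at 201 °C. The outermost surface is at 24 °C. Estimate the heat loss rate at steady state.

Spherical conduction: R = (1/r_in − 1/r_out)/(4πk) per layer; series-sum.
R_brass shell = (1/0.14 − 1/0.1441)/(4π×125) = 1.294×10^-4 K/W
R_perlite board = (1/0.1441 − 1/0.1991)/(4π×0.0512) = 2.98 K/W
R_total = 2.98 K/W
Q = ΔT/R_total = 177/2.98

Q ≈ 59.4 W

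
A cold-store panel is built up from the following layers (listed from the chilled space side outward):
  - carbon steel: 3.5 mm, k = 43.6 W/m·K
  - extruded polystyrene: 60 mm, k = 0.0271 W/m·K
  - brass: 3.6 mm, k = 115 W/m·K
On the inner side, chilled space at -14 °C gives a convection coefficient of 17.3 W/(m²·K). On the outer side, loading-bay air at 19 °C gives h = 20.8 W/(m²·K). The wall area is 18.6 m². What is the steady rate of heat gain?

Q ≈ 265 W

Thermal resistances in series:
R_inner film = 1/(h_i·A) = 1/(17.3×18.6) = 0.003108 K/W
R_carbon steel = L/(kA) = 0.0035/(43.6×18.6) = 4.316×10^-6 K/W
R_extruded polystyrene = L/(kA) = 0.06/(0.0271×18.6) = 0.119 K/W
R_brass = L/(kA) = 0.0036/(115×18.6) = 1.683×10^-6 K/W
R_outer film = 1/(h_o·A) = 1/(20.8×18.6) = 0.002585 K/W
R_total = 0.1247 K/W
Q = ΔT / R_total = 33 / 0.1247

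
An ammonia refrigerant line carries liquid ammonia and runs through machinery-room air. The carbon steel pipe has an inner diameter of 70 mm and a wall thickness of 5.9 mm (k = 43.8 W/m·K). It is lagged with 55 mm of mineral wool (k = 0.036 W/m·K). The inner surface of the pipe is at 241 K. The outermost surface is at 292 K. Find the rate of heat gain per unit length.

q′ ≈ 13.5 W/m

Cylindrical conduction, so R = ln(r₂/r₁)/(2πkL) per layer, in series:
R_carbon steel pipe wall = ln(40.9/35)/(2π×43.8×1) = 5.661×10^-4 K/W
R_mineral wool = ln(95.9/40.9)/(2π×0.036×1) = 3.767 K/W
R_total = 3.768 K/W
Q = ΔT/R_total = 51/3.768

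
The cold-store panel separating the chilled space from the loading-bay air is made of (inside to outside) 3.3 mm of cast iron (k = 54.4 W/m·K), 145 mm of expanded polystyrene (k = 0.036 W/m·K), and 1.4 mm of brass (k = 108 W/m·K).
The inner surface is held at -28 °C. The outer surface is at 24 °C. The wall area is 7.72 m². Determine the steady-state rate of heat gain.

Thermal resistances in series:
R_cast iron = L/(kA) = 0.0033/(54.4×7.72) = 7.858×10^-6 K/W
R_expanded polystyrene = L/(kA) = 0.145/(0.036×7.72) = 0.5217 K/W
R_brass = L/(kA) = 0.0014/(108×7.72) = 1.679×10^-6 K/W
R_total = 0.5217 K/W
Q = ΔT / R_total = 52 / 0.5217

Q ≈ 99.7 W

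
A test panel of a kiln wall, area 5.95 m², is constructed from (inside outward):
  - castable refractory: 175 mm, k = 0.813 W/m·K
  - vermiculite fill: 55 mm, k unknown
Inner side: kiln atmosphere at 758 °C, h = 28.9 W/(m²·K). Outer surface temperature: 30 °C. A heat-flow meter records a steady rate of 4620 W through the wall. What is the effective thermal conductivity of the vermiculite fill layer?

k ≈ 0.08 W/(m·K)

Using the resistance-network approach (series):
R_inner film = 1/(h_i·A) = 1/(28.9×5.95) = 0.005815 K/W
R_castable refractory = L/(kA) = 0.175/(0.813×5.95) = 0.03618 K/W
Sum of known resistances R_other = 0.04199 K/W
Total R = ΔT/Q = 728/4620 = 0.1576 K/W
R_vermiculite fill = R_total − R_other = 0.1156 K/W
k = L/(R·A) = 0.055/(0.1156×5.95)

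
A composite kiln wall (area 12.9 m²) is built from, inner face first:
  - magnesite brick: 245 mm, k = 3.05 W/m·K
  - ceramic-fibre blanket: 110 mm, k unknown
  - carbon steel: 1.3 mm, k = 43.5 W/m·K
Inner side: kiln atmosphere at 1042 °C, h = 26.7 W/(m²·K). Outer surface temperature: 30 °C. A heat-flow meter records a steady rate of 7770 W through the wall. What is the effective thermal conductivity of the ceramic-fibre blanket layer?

k ≈ 0.0704 W/(m·K)

Using the resistance-network approach (series):
R_inner film = 1/(h_i·A) = 1/(26.7×12.9) = 0.002903 K/W
R_magnesite brick = L/(kA) = 0.245/(3.05×12.9) = 0.006227 K/W
R_carbon steel = L/(kA) = 0.0013/(43.5×12.9) = 2.317×10^-6 K/W
Sum of known resistances R_other = 0.009133 K/W
Total R = ΔT/Q = 1012/7770 = 0.1302 K/W
R_ceramic-fibre blanket = R_total − R_other = 0.1211 K/W
k = L/(R·A) = 0.11/(0.1211×12.9)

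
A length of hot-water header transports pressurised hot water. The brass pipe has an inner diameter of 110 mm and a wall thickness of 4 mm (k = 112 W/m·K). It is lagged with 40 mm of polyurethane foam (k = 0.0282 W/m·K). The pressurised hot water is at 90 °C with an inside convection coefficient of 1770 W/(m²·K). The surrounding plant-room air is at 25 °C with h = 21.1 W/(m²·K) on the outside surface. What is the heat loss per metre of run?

q′ ≈ 21.7 W/m

Radial resistances (cylindrical: R_cond = ln(r_o/r_i)/(2πkL), R_conv = 1/(h·2πrL)):
R_inner film = 1/(h_i·2πr₁L) = 1/(1770×2π×0.055×1) = 0.001635 K/W
R_brass pipe wall = ln(59/55)/(2π×112×1) = 9.976×10^-5 K/W
R_polyurethane foam = ln(99/59)/(2π×0.0282×1) = 2.921 K/W
R_outer film = 1/(h_o·2πr_oL) = 1/(21.1×2π×0.099×1) = 0.07619 K/W
R_total = 2.999 K/W
Q = ΔT/R_total = 65/2.999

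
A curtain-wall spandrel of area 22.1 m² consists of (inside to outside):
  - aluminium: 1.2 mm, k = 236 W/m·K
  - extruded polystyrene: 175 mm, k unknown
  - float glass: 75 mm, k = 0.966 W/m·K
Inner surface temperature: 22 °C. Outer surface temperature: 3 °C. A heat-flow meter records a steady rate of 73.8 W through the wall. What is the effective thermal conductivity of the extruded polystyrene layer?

k ≈ 0.0312 W/(m·K)

Model the wall as resistances in series:
R_aluminium = L/(kA) = 0.0012/(236×22.1) = 2.301×10^-7 K/W
R_float glass = L/(kA) = 0.075/(0.966×22.1) = 0.003513 K/W
Sum of known resistances R_other = 0.003513 K/W
Total R = ΔT/Q = 19/73.8 = 0.2575 K/W
R_extruded polystyrene = R_total − R_other = 0.2539 K/W
k = L/(R·A) = 0.175/(0.2539×22.1)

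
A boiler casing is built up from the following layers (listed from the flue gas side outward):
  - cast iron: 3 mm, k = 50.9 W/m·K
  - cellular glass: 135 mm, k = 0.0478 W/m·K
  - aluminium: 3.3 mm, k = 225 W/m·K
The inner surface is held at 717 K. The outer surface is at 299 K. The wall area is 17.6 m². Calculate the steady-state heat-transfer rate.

Q ≈ 2600 W

Model the wall as resistances in series:
R_cast iron = L/(kA) = 0.003/(50.9×17.6) = 3.349×10^-6 K/W
R_cellular glass = L/(kA) = 0.135/(0.0478×17.6) = 0.1605 K/W
R_aluminium = L/(kA) = 0.0033/(225×17.6) = 8.333×10^-7 K/W
R_total = 0.1605 K/W
Q = ΔT / R_total = 418 / 0.1605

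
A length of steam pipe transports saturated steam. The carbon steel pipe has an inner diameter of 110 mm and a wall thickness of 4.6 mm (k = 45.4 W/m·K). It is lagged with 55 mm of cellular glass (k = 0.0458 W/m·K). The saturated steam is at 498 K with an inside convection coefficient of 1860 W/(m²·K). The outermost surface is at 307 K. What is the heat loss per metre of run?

Treating each annulus and film as a series resistance:
R_inner film = 1/(h_i·2πr₁L) = 1/(1860×2π×0.055×1) = 0.001556 K/W
R_carbon steel pipe wall = ln(59.6/55)/(2π×45.4×1) = 2.816×10^-4 K/W
R_cellular glass = ln(114.6/59.6)/(2π×0.0458×1) = 2.272 K/W
R_total = 2.274 K/W
Q = ΔT/R_total = 191/2.274

q′ ≈ 84 W/m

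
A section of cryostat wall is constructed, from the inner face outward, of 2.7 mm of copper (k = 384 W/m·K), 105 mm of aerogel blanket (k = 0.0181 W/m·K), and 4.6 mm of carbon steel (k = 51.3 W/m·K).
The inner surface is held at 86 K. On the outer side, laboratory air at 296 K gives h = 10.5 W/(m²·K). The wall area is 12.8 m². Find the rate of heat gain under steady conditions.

Treating each layer as a thermal resistance in series:
R_copper = L/(kA) = 0.0027/(384×12.8) = 5.493×10^-7 K/W
R_aerogel blanket = L/(kA) = 0.105/(0.0181×12.8) = 0.4532 K/W
R_carbon steel = L/(kA) = 0.0046/(51.3×12.8) = 7.005×10^-6 K/W
R_outer film = 1/(h_o·A) = 1/(10.5×12.8) = 0.00744 K/W
R_total = 0.4607 K/W
Q = ΔT / R_total = 210 / 0.4607

Q ≈ 456 W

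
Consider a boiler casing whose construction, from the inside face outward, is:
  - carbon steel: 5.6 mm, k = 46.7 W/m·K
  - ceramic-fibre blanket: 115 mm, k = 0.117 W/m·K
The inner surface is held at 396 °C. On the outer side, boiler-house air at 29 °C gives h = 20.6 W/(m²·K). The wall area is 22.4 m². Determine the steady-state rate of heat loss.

Q ≈ 7970 W

Series thermal resistances:
R_carbon steel = L/(kA) = 0.0056/(46.7×22.4) = 5.353×10^-6 K/W
R_ceramic-fibre blanket = L/(kA) = 0.115/(0.117×22.4) = 0.04388 K/W
R_outer film = 1/(h_o·A) = 1/(20.6×22.4) = 0.002167 K/W
R_total = 0.04605 K/W
Q = ΔT / R_total = 367 / 0.04605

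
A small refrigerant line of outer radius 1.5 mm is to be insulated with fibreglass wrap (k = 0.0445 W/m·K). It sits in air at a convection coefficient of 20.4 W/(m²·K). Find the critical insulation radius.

For a cylinder r_cr = k/h = 0.0445/20.4
r_cr = 2.18 mm; since the bare radius (1.5 mm) is below r_cr, adding a thin layer of insulation will *increase* heat loss.

r_cr ≈ 2.18 mm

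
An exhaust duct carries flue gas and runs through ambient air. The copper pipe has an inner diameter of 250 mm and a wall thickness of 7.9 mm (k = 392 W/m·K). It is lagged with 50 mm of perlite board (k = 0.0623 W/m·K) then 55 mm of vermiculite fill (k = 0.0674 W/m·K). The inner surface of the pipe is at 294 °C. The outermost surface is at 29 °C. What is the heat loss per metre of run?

Cylindrical conduction, so R = ln(r₂/r₁)/(2πkL) per layer, in series:
R_copper pipe wall = ln(132.9/125)/(2π×392×1) = 2.488×10^-5 K/W
R_perlite board = ln(182.9/132.9)/(2π×0.0623×1) = 0.8158 K/W
R_vermiculite fill = ln(237.9/182.9)/(2π×0.0674×1) = 0.6208 K/W
R_total = 1.437 K/W
Q = ΔT/R_total = 265/1.437

q′ ≈ 184 W/m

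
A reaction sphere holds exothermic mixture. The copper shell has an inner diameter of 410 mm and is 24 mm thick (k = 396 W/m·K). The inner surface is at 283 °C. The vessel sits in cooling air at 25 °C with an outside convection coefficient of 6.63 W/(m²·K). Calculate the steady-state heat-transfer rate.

Q ≈ 1130 W

Spherical conduction: R = (1/r_in − 1/r_out)/(4πk) per layer; series-sum.
R_copper shell = (1/0.205 − 1/0.229)/(4π×396) = 1.027×10^-4 K/W
R_outer film = 1/(h·4πr_o²) = 1/(6.63×4π×0.229²) = 0.2289 K/W
R_total = 0.229 K/W
Q = ΔT/R_total = 258/0.229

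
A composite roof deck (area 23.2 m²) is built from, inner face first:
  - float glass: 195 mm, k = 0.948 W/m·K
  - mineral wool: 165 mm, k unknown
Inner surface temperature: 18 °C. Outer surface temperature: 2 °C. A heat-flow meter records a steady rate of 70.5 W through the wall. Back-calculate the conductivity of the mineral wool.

Thermal resistances in series:
R_float glass = L/(kA) = 0.195/(0.948×23.2) = 0.008866 K/W
Sum of known resistances R_other = 0.008866 K/W
Total R = ΔT/Q = 16/70.5 = 0.227 K/W
R_mineral wool = R_total − R_other = 0.2181 K/W
k = L/(R·A) = 0.165/(0.2181×23.2)

k ≈ 0.0326 W/(m·K)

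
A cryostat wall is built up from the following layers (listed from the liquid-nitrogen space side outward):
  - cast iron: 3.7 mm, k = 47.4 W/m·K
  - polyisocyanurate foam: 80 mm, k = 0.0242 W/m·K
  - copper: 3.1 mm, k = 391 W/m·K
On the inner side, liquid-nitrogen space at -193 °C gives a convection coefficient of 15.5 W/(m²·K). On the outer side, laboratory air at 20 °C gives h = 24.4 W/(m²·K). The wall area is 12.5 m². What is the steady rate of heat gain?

Treating each layer as a thermal resistance in series:
R_inner film = 1/(h_i·A) = 1/(15.5×12.5) = 0.005161 K/W
R_cast iron = L/(kA) = 0.0037/(47.4×12.5) = 6.245×10^-6 K/W
R_polyisocyanurate foam = L/(kA) = 0.08/(0.0242×12.5) = 0.2645 K/W
R_copper = L/(kA) = 0.0031/(391×12.5) = 6.343×10^-7 K/W
R_outer film = 1/(h_o·A) = 1/(24.4×12.5) = 0.003279 K/W
R_total = 0.2729 K/W
Q = ΔT / R_total = 213 / 0.2729

Q ≈ 780 W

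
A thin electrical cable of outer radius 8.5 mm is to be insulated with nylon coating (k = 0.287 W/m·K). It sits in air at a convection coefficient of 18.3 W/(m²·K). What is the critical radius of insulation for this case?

r_cr ≈ 15.7 mm

For a cylinder r_cr = k/h = 0.287/18.3
r_cr = 15.7 mm; since the bare radius (8.5 mm) is below r_cr, adding a thin layer of insulation will *increase* heat loss.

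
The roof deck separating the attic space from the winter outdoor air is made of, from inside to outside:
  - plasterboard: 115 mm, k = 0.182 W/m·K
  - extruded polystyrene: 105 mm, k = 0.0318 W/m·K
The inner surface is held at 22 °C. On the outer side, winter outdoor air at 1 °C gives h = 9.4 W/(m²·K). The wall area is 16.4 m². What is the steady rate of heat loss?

Thermal resistances in series:
R_plasterboard = L/(kA) = 0.115/(0.182×16.4) = 0.03853 K/W
R_extruded polystyrene = L/(kA) = 0.105/(0.0318×16.4) = 0.2013 K/W
R_outer film = 1/(h_o·A) = 1/(9.4×16.4) = 0.006487 K/W
R_total = 0.2463 K/W
Q = ΔT / R_total = 21 / 0.2463

Q ≈ 85.2 W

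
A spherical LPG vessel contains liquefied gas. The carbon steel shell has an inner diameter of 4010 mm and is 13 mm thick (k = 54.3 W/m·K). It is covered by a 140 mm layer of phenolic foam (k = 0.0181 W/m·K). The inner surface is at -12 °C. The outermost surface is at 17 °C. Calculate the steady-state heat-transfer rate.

For a spherical shell R = (1/r₁ − 1/r₂)/(4πk); film R = 1/(h·4πr²). In series:
R_carbon steel shell = (1/2.005 − 1/2.018)/(4π×54.3) = 4.709×10^-6 K/W
R_phenolic foam = (1/2.018 − 1/2.158)/(4π×0.0181) = 0.1413 K/W
R_total = 0.1413 K/W
Q = ΔT/R_total = 29/0.1413

Q ≈ 205 W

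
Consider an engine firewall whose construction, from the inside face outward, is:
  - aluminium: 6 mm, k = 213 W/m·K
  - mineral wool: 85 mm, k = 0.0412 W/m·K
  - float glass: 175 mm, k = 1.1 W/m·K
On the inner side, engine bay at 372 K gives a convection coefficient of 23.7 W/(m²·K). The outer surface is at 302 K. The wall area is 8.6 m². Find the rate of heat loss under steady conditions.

Treating each layer as a thermal resistance in series:
R_inner film = 1/(h_i·A) = 1/(23.7×8.6) = 0.004906 K/W
R_aluminium = L/(kA) = 0.006/(213×8.6) = 3.275×10^-6 K/W
R_mineral wool = L/(kA) = 0.085/(0.0412×8.6) = 0.2399 K/W
R_float glass = L/(kA) = 0.175/(1.1×8.6) = 0.0185 K/W
R_total = 0.2633 K/W
Q = ΔT / R_total = 70 / 0.2633

Q ≈ 266 W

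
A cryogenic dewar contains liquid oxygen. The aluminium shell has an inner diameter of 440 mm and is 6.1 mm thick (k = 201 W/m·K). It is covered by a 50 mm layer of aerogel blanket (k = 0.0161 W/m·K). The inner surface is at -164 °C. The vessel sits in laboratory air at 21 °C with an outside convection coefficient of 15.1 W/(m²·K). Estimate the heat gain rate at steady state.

Radial (spherical) resistances in series:
R_aluminium shell = (1/0.22 − 1/0.2261)/(4π×201) = 4.855×10^-5 K/W
R_aerogel blanket = (1/0.2261 − 1/0.2761)/(4π×0.0161) = 3.959 K/W
R_outer film = 1/(h·4πr_o²) = 1/(15.1×4π×0.2761²) = 0.06913 K/W
R_total = 4.028 K/W
Q = ΔT/R_total = 185/4.028

Q ≈ 45.9 W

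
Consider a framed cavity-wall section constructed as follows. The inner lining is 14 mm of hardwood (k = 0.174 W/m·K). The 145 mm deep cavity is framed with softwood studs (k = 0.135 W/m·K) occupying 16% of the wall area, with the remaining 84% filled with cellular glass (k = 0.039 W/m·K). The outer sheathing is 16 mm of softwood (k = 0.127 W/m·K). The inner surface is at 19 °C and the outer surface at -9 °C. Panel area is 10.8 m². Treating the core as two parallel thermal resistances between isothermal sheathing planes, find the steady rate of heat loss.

Sheathing layers in series; stud and cavity paths in parallel between them.
R_inner = 0.014/(0.174×10.8) = 0.00745 K/W
R_stud  = 0.145/(0.135×0.16×10.8) = 0.6216 K/W
R_cav   = 0.145/(0.039×0.84×10.8) = 0.4098 K/W
1/R_core = 1/R_stud + 1/R_cav → R_core = 0.247 K/W
R_outer = 0.016/(0.127×10.8) = 0.01167 K/W
R_total = 0.2661 K/W
Q = ΔT/R_total = 28/0.2661

Q ≈ 105 W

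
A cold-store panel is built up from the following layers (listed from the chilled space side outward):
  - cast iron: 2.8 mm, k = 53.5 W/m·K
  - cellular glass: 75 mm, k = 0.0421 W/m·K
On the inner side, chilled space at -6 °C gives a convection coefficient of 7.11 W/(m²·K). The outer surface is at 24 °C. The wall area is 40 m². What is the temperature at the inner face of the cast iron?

Series thermal resistances:
R_inner film = 1/(h_i·A) = 1/(7.11×40) = 0.003516 K/W
R_cast iron = L/(kA) = 0.0028/(53.5×40) = 1.308×10^-6 K/W
R_cellular glass = L/(kA) = 0.075/(0.0421×40) = 0.04454 K/W
R_total = 0.04805 K/W;  Q = ΔT/R_total = 30/0.04805 = 624.3 W
T_interface = T_inner + Q·ΣR(inner→interface) = -6 + 624×0.003516

T ≈ -3.8 °C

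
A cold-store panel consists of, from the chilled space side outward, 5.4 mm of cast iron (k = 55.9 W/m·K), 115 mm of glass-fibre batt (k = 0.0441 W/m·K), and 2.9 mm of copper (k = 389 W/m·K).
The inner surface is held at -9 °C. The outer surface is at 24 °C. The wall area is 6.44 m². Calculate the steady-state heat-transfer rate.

Using the resistance-network approach (series):
R_cast iron = L/(kA) = 0.0054/(55.9×6.44) = 1.5×10^-5 K/W
R_glass-fibre batt = L/(kA) = 0.115/(0.0441×6.44) = 0.4049 K/W
R_copper = L/(kA) = 0.0029/(389×6.44) = 1.158×10^-6 K/W
R_total = 0.4049 K/W
Q = ΔT / R_total = 33 / 0.4049

Q ≈ 81.5 W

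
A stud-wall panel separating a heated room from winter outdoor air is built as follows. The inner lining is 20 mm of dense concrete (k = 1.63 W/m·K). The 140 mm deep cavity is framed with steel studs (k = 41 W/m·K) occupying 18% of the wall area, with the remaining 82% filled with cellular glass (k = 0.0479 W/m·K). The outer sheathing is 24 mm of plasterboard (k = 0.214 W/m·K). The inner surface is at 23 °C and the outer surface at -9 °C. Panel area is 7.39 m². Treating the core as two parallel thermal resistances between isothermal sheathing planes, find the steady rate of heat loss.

Q ≈ 1650 W

Sheathing layers in series; stud and cavity paths in parallel between them.
R_inner = 0.02/(1.63×7.39) = 0.00166 K/W
R_stud  = 0.14/(41×0.18×7.39) = 0.002567 K/W
R_cav   = 0.14/(0.0479×0.82×7.39) = 0.4823 K/W
1/R_core = 1/R_stud + 1/R_cav → R_core = 0.002553 K/W
R_outer = 0.024/(0.214×7.39) = 0.01518 K/W
R_total = 0.01939 K/W
Q = ΔT/R_total = 32/0.01939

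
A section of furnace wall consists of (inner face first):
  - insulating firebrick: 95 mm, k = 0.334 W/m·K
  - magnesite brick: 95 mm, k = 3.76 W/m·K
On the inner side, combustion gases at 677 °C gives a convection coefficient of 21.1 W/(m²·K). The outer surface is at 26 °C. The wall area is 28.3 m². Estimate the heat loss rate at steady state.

Q ≈ 51600 W

Series thermal resistances:
R_inner film = 1/(h_i·A) = 1/(21.1×28.3) = 0.001675 K/W
R_insulating firebrick = L/(kA) = 0.095/(0.334×28.3) = 0.01005 K/W
R_magnesite brick = L/(kA) = 0.095/(3.76×28.3) = 8.928×10^-4 K/W
R_total = 0.01262 K/W
Q = ΔT / R_total = 651 / 0.01262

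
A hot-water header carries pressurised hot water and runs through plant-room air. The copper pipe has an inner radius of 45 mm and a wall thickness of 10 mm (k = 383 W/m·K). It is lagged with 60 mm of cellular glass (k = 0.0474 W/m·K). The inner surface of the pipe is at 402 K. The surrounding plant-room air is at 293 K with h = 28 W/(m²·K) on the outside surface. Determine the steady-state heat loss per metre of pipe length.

Per-layer cylindrical resistances, series-summed:
R_copper pipe wall = ln(55/45)/(2π×383×1) = 8.339×10^-5 K/W
R_cellular glass = ln(115/55)/(2π×0.0474×1) = 2.477 K/W
R_outer film = 1/(h_o·2πr_oL) = 1/(28×2π×0.115×1) = 0.04943 K/W
R_total = 2.526 K/W
Q = ΔT/R_total = 109/2.526

q′ ≈ 43.1 W/m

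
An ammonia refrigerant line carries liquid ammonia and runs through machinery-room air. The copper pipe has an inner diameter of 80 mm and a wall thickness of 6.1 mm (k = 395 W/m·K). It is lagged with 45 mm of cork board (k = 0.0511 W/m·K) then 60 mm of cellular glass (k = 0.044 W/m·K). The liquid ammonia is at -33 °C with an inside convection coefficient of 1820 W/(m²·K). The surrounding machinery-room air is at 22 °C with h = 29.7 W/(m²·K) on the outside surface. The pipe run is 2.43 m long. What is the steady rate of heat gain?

For a radial system each layer contributes R = ln(r_out/r_in)/(2πkL); films add R = 1/(hA).
R_inner film = 1/(h_i·2πr₁L) = 1/(1820×2π×0.04×2.43) = 8.997×10^-4 K/W
R_copper pipe wall = ln(46.1/40)/(2π×395×2.43) = 2.353×10^-5 K/W
R_cork board = ln(91.1/46.1)/(2π×0.0511×2.43) = 0.873 K/W
R_cellular glass = ln(151.1/91.1)/(2π×0.044×2.43) = 0.7532 K/W
R_outer film = 1/(h_o·2πr_oL) = 1/(29.7×2π×0.1511×2.43) = 0.01459 K/W
R_total = 1.642 K/W
Q = ΔT/R_total = 55/1.642

Q ≈ 33.5 W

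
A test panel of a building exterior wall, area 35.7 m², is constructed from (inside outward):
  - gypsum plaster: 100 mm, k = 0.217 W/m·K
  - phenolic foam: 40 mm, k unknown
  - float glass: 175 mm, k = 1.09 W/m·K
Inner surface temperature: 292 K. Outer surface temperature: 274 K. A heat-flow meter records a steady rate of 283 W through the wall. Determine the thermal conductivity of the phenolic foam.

k ≈ 0.0243 W/(m·K)

Series thermal resistances:
R_gypsum plaster = L/(kA) = 0.1/(0.217×35.7) = 0.01291 K/W
R_float glass = L/(kA) = 0.175/(1.09×35.7) = 0.004497 K/W
Sum of known resistances R_other = 0.01741 K/W
Total R = ΔT/Q = 18/283 = 0.0636 K/W
R_phenolic foam = R_total − R_other = 0.0462 K/W
k = L/(R·A) = 0.04/(0.0462×35.7)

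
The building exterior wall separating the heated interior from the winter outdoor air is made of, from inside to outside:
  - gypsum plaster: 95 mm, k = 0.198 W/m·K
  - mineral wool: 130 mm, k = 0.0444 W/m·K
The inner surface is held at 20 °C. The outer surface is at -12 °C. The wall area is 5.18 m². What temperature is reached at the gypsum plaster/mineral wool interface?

Model the wall as resistances in series:
R_gypsum plaster = L/(kA) = 0.095/(0.198×5.18) = 0.09263 K/W
R_mineral wool = L/(kA) = 0.13/(0.0444×5.18) = 0.5652 K/W
R_total = 0.6579 K/W;  Q = ΔT/R_total = 32/0.6579 = 48.64 W
T_interface = T_inner − Q·ΣR(inner→interface) = 20 − 48.6×0.09263

T ≈ 15.5 °C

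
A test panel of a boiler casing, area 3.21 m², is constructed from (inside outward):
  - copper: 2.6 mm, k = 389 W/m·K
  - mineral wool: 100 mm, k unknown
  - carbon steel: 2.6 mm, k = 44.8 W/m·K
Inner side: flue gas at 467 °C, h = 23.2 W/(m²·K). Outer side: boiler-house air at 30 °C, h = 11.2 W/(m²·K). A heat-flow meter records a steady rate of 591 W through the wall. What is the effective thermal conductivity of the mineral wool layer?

Using the resistance-network approach (series):
R_inner film = 1/(h_i·A) = 1/(23.2×3.21) = 0.01343 K/W
R_copper = L/(kA) = 0.0026/(389×3.21) = 2.082×10^-6 K/W
R_carbon steel = L/(kA) = 0.0026/(44.8×3.21) = 1.808×10^-5 K/W
R_outer film = 1/(h_o·A) = 1/(11.2×3.21) = 0.02781 K/W
Sum of known resistances R_other = 0.04126 K/W
Total R = ΔT/Q = 437/591 = 0.7394 K/W
R_mineral wool = R_total − R_other = 0.6982 K/W
k = L/(R·A) = 0.1/(0.6982×3.21)

k ≈ 0.0446 W/(m·K)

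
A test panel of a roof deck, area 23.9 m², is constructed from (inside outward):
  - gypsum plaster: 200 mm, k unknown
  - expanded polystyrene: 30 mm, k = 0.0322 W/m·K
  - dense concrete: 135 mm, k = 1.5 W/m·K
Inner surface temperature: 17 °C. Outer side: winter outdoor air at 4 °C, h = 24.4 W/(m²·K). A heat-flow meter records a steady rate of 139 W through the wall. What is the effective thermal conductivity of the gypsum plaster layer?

Series thermal resistances:
R_expanded polystyrene = L/(kA) = 0.03/(0.0322×23.9) = 0.03898 K/W
R_dense concrete = L/(kA) = 0.135/(1.5×23.9) = 0.003766 K/W
R_outer film = 1/(h_o·A) = 1/(24.4×23.9) = 0.001715 K/W
Sum of known resistances R_other = 0.04446 K/W
Total R = ΔT/Q = 13/139 = 0.09353 K/W
R_gypsum plaster = R_total − R_other = 0.04906 K/W
k = L/(R·A) = 0.2/(0.04906×23.9)

k ≈ 0.171 W/(m·K)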